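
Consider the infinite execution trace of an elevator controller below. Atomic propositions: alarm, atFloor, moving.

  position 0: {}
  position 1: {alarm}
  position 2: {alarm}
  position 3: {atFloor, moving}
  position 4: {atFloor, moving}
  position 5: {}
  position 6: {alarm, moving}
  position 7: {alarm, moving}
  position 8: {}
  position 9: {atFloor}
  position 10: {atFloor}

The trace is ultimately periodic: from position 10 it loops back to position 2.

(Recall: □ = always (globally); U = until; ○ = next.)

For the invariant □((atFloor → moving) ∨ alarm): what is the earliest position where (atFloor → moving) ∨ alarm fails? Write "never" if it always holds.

9

Check (atFloor → moving) ∨ alarm at each position in order: 0 ✓, 1 ✓, 2 ✓, 3 ✓, 4 ✓, 5 ✓, 6 ✓, 7 ✓, 8 ✓.
At position 9 the labels are {atFloor}, so (atFloor → moving) ∨ alarm is false there. This is the first violation.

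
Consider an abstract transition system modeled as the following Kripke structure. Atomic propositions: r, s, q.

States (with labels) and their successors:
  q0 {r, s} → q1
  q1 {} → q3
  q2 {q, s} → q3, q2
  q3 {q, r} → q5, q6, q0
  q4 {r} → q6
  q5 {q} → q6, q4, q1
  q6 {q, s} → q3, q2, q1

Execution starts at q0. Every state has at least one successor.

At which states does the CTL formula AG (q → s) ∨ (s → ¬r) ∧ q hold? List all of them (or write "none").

{q2, q3, q5, q6}

States satisfying q → s: {q0, q1, q2, q4, q6}.
States satisfying AG (q → s): ∅.
States satisfying ¬r: {q1, q2, q5, q6}.
States satisfying s → ¬r: {q1, q2, q3, q4, q5, q6}.
States satisfying (s → ¬r) ∧ q: {q2, q3, q5, q6}.
States satisfying AG (q → s) ∨ (s → ¬r) ∧ q: {q2, q3, q5, q6}.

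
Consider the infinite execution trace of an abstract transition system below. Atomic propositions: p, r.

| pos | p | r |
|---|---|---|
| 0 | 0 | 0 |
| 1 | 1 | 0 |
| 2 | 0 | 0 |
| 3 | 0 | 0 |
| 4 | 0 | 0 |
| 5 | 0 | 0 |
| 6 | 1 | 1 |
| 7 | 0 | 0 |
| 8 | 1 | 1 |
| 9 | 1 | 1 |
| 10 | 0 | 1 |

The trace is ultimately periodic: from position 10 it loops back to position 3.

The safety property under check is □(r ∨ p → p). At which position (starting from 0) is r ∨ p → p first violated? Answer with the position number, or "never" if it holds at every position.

Check r ∨ p → p at each position in order: 0 ✓, 1 ✓, 2 ✓, 3 ✓, 4 ✓, 5 ✓, 6 ✓, 7 ✓, 8 ✓, 9 ✓.
At position 10 the labels are {r}, so r ∨ p → p is false there. This is the first violation.

10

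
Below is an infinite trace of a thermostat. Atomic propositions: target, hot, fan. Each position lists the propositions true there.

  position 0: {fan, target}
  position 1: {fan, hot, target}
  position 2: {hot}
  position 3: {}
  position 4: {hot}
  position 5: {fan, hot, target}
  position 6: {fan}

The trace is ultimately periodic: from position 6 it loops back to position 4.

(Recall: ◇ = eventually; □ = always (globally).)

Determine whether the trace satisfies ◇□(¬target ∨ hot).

Yes

□(¬target ∨ hot) holds at position 1, which is reachable from 0, so ◇□(¬target ∨ hot) holds.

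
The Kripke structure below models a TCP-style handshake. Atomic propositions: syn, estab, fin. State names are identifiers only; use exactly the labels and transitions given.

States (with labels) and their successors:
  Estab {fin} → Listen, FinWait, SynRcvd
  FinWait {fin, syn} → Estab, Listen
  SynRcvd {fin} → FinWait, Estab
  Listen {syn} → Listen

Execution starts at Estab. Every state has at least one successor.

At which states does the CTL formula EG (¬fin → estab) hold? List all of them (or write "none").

{Estab, FinWait, SynRcvd}

States satisfying ¬fin → estab: {Estab, FinWait, SynRcvd}.
States satisfying EG (¬fin → estab): {Estab, FinWait, SynRcvd}.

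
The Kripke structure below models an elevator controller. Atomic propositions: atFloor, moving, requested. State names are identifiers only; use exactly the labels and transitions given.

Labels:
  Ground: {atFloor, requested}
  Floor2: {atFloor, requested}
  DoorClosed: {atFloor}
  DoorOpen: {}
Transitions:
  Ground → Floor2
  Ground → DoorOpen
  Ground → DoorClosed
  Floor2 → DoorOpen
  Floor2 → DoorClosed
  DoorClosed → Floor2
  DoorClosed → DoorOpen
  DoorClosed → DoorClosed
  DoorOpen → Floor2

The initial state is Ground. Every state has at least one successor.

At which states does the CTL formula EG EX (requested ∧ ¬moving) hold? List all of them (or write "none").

States satisfying EX (requested ∧ ¬moving): {Ground, DoorClosed, DoorOpen}.
States satisfying EG EX (requested ∧ ¬moving): {Ground, DoorClosed}.

{Ground, DoorClosed}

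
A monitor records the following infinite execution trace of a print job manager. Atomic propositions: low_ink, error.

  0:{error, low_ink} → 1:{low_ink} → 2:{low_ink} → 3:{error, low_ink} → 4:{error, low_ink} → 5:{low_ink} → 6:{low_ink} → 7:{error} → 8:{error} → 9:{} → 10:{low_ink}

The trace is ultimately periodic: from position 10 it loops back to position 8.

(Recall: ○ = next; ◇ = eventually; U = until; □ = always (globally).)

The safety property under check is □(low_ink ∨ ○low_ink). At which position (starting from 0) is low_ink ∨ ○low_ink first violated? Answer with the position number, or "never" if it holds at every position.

Check low_ink ∨ ○low_ink at each position in order: 0 ✓, 1 ✓, 2 ✓, 3 ✓, 4 ✓, 5 ✓, 6 ✓.
At position 7 the labels are {error} and the next position 8 has {error}, so low_ink ∨ ○low_ink is false there. This is the first violation.

7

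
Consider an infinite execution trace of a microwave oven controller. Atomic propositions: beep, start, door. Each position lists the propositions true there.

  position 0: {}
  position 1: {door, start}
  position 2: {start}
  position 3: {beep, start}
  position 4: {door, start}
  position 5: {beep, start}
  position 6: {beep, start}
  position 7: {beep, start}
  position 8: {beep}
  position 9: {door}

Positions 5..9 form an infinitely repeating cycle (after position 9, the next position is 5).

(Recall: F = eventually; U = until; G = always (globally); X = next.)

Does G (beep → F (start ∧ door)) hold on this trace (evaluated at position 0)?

beep → F (start ∧ door) must hold at every position from 0 onward. It fails at position 5, so G (beep → F (start ∧ door)) is false.
Positions where beep holds: 3, 5, 6, 7, 8.
Check F (start ∧ door) at each: 3→ok, 5→fails, 6→fails, 7→fails, 8→fails.

Does not hold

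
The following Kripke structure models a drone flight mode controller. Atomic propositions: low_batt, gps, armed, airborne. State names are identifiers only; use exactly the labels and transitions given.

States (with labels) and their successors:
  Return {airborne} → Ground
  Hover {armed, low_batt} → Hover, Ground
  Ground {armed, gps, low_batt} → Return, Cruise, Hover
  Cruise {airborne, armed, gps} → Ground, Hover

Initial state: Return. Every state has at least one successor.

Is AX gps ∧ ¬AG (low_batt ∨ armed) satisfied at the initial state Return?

States satisfying gps: {Ground, Cruise}.
States satisfying AX gps: {Return}.
States satisfying low_batt ∨ armed: {Hover, Ground, Cruise}.
States satisfying AG (low_batt ∨ armed): ∅.
States satisfying ¬AG (low_batt ∨ armed): {Return, Hover, Ground, Cruise}.
States satisfying AX gps ∧ ¬AG (low_batt ∨ armed): {Return}.
Return ∈ Sat(AX gps ∧ ¬AG (low_batt ∨ armed)).

Holds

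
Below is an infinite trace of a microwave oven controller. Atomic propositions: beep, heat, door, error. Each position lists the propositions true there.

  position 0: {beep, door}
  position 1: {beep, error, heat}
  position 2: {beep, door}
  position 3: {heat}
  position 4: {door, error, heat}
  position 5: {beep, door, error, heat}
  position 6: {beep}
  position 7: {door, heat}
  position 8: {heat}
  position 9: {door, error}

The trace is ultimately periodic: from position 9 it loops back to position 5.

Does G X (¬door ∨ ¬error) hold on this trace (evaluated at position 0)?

X (¬door ∨ ¬error) must hold at every position from 0 onward. It fails at position 3, so G X (¬door ∨ ¬error) is false.

Violated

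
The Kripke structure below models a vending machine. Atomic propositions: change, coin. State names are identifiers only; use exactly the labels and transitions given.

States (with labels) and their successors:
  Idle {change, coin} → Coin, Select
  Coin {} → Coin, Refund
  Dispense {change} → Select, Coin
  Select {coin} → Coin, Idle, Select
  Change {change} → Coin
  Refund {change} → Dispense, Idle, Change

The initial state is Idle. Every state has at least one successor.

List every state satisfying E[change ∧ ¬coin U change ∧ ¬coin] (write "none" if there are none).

States satisfying change ∧ ¬coin: {Dispense, Change, Refund}.
States satisfying E[change ∧ ¬coin U change ∧ ¬coin]: {Dispense, Change, Refund}.

{Dispense, Change, Refund}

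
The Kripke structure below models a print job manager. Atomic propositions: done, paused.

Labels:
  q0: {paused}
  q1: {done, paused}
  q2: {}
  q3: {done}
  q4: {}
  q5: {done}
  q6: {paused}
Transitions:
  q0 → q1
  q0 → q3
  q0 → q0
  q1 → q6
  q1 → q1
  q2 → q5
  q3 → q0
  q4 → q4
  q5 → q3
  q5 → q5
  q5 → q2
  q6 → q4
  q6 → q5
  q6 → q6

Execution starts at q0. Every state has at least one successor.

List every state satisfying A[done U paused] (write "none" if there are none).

{q0, q1, q3, q6}

States satisfying done: {q1, q3, q5}.
States satisfying paused: {q0, q1, q6}.
States satisfying A[done U paused]: {q0, q1, q3, q6}.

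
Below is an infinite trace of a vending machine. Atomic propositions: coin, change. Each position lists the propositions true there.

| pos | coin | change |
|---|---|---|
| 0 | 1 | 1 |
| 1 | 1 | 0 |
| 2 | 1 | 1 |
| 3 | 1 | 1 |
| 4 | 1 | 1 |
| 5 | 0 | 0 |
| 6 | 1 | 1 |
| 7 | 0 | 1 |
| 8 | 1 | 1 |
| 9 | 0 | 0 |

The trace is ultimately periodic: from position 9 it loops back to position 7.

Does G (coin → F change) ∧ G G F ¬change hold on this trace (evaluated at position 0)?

Yes

coin → F change holds at every position 0..9, and those are all positions ever visited, so G (coin → F change) holds.
Positions where coin holds: 0, 1, 2, 3, 4, 6, 8.
Check F change at each: 0→ok, 1→ok, 2→ok, 3→ok, 4→ok, 6→ok, 8→ok.
G F ¬change holds at every position 0..9, and those are all positions ever visited, so G G F ¬change holds.
At position 0: G (coin → F change) is true; G G F ¬change is true; so G (coin → F change) ∧ G G F ¬change is true.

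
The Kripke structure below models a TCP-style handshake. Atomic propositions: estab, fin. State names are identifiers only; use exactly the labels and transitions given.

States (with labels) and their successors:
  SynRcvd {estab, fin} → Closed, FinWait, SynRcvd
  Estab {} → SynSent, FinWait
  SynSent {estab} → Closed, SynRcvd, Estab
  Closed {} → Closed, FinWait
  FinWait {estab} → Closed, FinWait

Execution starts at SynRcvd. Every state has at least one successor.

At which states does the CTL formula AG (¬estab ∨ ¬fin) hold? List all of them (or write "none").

States satisfying ¬estab ∨ ¬fin: {Estab, SynSent, Closed, FinWait}.
States satisfying AG (¬estab ∨ ¬fin): {Closed, FinWait}.

{Closed, FinWait}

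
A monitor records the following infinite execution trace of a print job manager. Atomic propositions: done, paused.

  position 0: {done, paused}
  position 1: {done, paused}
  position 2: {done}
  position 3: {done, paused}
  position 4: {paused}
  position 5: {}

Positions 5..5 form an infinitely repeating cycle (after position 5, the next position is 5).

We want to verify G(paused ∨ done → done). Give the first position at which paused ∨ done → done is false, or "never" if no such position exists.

4

Check paused ∨ done → done at each position in order: 0 ✓, 1 ✓, 2 ✓, 3 ✓.
At position 4 the labels are {paused}, so paused ∨ done → done is false there. This is the first violation.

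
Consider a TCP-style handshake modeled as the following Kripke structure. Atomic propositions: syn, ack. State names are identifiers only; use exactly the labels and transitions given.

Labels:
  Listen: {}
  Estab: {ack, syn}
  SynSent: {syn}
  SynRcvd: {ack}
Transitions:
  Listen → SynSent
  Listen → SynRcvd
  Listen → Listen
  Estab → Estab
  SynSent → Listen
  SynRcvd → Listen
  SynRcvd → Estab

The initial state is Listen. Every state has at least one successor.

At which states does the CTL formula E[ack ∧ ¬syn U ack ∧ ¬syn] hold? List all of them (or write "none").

States satisfying ack ∧ ¬syn: {SynRcvd}.
States satisfying E[ack ∧ ¬syn U ack ∧ ¬syn]: {SynRcvd}.

{SynRcvd}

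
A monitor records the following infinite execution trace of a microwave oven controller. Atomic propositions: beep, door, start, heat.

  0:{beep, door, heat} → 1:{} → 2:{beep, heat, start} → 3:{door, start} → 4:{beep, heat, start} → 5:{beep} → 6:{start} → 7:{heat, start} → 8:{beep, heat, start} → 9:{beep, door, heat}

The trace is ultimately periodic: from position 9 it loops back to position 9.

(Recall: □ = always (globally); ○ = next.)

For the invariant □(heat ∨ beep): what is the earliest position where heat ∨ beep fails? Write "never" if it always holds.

Check heat ∨ beep at each position in order: 0 ✓.
At position 1 the labels are {}, so heat ∨ beep is false there. This is the first violation.

1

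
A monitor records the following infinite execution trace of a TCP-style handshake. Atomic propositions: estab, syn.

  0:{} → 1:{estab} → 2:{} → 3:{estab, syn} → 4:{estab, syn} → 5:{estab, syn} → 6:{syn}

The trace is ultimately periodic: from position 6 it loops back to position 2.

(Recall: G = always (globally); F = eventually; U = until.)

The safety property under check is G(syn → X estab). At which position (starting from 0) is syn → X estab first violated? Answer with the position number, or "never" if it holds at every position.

Check syn → X estab at each position in order: 0 ✓, 1 ✓, 2 ✓, 3 ✓, 4 ✓.
At position 5 the labels are {estab, syn} and the next position 6 has {syn}, so syn → X estab is false there. This is the first violation.

5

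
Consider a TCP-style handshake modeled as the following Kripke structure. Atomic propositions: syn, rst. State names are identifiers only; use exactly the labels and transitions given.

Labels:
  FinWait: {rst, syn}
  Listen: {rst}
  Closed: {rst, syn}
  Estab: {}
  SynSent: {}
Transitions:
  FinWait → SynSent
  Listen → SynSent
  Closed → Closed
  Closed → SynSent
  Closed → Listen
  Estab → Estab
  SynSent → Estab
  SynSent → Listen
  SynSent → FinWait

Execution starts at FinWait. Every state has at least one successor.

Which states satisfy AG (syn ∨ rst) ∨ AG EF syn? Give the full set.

none

States satisfying syn ∨ rst: {FinWait, Listen, Closed}.
States satisfying AG (syn ∨ rst): ∅.
States satisfying EF syn: {FinWait, Listen, Closed, SynSent}.
States satisfying AG EF syn: ∅.
States satisfying AG (syn ∨ rst) ∨ AG EF syn: ∅.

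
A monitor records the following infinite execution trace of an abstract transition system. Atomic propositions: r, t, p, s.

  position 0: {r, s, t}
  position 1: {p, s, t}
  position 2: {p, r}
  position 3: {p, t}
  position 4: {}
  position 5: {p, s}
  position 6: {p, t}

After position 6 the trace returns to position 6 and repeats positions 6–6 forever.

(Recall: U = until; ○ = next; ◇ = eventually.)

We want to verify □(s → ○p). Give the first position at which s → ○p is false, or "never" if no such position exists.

never

s → ○p holds at every position 0..6, and those are all the positions the trace ever visits, so the invariant □(s → ○p) is never violated.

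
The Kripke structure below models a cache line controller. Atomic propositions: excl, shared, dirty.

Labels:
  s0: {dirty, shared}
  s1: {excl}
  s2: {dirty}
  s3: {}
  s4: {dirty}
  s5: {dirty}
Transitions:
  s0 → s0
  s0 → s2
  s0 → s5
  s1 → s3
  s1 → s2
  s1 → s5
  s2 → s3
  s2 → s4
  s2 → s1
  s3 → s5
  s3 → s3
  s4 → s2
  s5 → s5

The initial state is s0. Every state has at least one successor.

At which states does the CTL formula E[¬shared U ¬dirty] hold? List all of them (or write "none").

States satisfying ¬shared: {s1, s2, s3, s4, s5}.
States satisfying ¬dirty: {s1, s3}.
States satisfying E[¬shared U ¬dirty]: {s1, s2, s3, s4}.

{s1, s2, s3, s4}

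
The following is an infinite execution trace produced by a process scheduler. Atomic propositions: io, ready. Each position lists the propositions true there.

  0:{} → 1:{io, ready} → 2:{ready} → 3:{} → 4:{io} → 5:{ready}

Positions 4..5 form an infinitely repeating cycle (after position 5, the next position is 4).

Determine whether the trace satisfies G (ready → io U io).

ready → io U io must hold at every position from 0 onward. It fails at position 2, so G (ready → io U io) is false.
Positions where ready holds: 1, 2, 5.
Check io U io at each: 1→ok, 2→fails, 5→fails.

No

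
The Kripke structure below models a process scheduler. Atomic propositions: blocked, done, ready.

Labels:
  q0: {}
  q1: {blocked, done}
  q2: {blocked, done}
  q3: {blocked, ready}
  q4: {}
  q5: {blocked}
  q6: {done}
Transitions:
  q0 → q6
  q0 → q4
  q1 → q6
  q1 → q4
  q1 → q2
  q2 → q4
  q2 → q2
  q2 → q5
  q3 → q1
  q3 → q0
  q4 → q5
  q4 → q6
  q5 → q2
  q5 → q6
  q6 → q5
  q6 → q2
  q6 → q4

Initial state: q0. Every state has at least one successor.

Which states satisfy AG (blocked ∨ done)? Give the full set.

none

States satisfying blocked ∨ done: {q1, q2, q3, q5, q6}.
States satisfying AG (blocked ∨ done): ∅.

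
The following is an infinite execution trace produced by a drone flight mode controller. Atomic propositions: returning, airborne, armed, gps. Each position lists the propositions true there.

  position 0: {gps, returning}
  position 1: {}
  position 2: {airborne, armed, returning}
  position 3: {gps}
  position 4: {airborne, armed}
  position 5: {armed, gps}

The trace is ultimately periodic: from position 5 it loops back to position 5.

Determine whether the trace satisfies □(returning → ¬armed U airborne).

returning → ¬armed U airborne holds at every position 0..5, and those are all positions ever visited, so □(returning → ¬armed U airborne) holds.
Positions where returning holds: 0, 2.
Check ¬armed U airborne at each: 0→ok, 2→ok.

Holds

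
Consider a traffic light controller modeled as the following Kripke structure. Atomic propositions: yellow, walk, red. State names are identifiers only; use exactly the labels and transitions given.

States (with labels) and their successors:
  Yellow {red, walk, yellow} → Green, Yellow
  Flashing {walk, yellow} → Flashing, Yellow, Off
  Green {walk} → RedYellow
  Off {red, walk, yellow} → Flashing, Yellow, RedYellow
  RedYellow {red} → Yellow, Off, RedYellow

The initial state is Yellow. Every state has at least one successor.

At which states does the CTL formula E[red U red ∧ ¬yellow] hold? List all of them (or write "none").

{Off, RedYellow}

States satisfying red: {Yellow, Off, RedYellow}.
States satisfying red ∧ ¬yellow: {RedYellow}.
States satisfying E[red U red ∧ ¬yellow]: {Off, RedYellow}.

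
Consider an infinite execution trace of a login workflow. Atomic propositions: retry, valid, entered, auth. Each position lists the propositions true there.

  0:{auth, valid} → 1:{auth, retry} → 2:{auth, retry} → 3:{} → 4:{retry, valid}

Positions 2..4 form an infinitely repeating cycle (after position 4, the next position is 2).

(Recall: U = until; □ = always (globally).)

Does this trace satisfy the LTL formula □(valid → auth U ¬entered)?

valid → auth U ¬entered holds at every position 0..4, and those are all positions ever visited, so □(valid → auth U ¬entered) holds.
Positions where valid holds: 0, 4.
Check auth U ¬entered at each: 0→ok, 4→ok.

Yes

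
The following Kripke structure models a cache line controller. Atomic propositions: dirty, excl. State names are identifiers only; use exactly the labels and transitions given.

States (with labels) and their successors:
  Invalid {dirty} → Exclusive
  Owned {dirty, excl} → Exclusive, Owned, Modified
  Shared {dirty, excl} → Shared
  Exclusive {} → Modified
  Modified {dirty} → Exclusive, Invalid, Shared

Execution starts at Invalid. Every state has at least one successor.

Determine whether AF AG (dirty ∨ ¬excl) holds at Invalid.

States satisfying AG (dirty ∨ ¬excl): {Invalid, Owned, Shared, Exclusive, Modified}.
States satisfying AF AG (dirty ∨ ¬excl): {Invalid, Owned, Shared, Exclusive, Modified}.
Invalid ∈ Sat(AF AG (dirty ∨ ¬excl)).

Yes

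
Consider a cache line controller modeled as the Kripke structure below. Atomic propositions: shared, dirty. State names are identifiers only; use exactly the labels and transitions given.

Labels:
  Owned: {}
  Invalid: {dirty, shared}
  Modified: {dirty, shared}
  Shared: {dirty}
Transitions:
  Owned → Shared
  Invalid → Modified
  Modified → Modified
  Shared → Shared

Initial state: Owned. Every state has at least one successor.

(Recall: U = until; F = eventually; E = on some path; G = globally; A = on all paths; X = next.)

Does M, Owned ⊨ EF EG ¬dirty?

Violated

States satisfying EG ¬dirty: ∅.
States satisfying EF EG ¬dirty: ∅.
No suitable path/successor from Owned witnesses the formula.
Owned ∉ Sat(EF EG ¬dirty).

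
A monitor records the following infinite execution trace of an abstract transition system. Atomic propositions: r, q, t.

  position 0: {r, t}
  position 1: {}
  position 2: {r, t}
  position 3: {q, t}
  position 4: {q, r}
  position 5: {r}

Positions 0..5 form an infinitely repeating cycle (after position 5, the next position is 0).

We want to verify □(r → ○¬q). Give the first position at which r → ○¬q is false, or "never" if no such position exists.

2

Check r → ○¬q at each position in order: 0 ✓, 1 ✓.
At position 2 the labels are {r, t} and the next position 3 has {q, t}, so r → ○¬q is false there. This is the first violation.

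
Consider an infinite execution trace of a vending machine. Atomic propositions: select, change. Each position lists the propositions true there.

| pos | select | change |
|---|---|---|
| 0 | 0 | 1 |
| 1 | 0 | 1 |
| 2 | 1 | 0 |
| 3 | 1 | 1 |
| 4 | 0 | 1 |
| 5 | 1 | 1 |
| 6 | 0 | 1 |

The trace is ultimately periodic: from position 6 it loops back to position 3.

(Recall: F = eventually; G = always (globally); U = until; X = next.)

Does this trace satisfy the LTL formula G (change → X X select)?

No

change → X X select must hold at every position from 0 onward. It fails at position 4, so G (change → X X select) is false.
Positions where change holds: 0, 1, 3, 4, 5, 6.
Check X X select at each: 0→ok, 1→ok, 3→ok, 4→fails, 5→ok, 6→fails.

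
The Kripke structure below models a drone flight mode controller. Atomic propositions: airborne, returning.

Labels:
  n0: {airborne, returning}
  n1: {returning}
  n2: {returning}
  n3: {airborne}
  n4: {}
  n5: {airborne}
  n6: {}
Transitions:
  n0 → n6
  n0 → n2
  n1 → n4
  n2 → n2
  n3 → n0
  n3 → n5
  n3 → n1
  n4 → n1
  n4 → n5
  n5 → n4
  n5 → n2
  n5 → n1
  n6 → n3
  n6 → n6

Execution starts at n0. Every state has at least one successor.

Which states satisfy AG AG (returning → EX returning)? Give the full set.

States satisfying AG (returning → EX returning): {n2}.
States satisfying AG AG (returning → EX returning): {n2}.

{n2}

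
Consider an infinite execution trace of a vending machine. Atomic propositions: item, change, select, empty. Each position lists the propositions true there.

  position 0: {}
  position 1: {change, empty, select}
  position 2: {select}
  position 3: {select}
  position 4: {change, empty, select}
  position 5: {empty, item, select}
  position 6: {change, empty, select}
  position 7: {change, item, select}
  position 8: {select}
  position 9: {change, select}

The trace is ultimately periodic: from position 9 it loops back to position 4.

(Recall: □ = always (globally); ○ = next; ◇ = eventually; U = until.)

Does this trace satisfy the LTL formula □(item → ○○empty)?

Does not hold

item → ○○empty must hold at every position from 0 onward. It fails at position 5, so □(item → ○○empty) is false.
Positions where item holds: 5, 7.
Check ○○empty at each: 5→fails, 7→fails.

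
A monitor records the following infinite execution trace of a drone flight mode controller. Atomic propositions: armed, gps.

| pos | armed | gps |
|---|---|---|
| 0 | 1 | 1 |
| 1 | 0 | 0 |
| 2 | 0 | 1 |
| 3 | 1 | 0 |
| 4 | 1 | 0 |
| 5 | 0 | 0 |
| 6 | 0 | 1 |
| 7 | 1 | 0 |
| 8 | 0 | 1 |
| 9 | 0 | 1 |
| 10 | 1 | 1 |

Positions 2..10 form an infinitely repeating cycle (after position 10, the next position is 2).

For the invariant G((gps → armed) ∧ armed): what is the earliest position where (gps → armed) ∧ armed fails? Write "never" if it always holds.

1

Check (gps → armed) ∧ armed at each position in order: 0 ✓.
At position 1 the labels are {}, so (gps → armed) ∧ armed is false there. This is the first violation.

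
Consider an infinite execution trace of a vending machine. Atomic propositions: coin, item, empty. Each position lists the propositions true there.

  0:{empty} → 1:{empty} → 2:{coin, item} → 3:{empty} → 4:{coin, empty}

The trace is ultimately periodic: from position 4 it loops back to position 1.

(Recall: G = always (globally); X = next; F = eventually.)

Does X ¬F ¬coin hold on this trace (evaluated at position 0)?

The position after 0 is 1; ¬F ¬coin is false there.

Violated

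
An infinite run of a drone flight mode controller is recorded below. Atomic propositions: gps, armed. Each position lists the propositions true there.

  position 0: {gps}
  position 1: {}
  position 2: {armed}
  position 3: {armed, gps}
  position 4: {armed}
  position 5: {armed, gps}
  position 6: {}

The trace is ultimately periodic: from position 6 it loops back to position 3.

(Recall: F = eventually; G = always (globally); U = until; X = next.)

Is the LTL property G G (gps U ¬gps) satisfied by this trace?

G (gps U ¬gps) holds at every position 0..6, and those are all positions ever visited, so G G (gps U ¬gps) holds.

Holds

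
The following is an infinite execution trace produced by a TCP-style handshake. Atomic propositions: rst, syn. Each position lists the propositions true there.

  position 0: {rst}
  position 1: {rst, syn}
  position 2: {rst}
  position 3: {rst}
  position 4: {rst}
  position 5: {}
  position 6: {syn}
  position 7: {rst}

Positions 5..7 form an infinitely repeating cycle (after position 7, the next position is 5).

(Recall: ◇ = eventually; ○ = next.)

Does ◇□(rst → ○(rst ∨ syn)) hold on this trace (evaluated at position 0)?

No

□(rst → ○(rst ∨ syn)) is false at every position 0..7, so it never becomes true and ◇□(rst → ○(rst ∨ syn)) fails.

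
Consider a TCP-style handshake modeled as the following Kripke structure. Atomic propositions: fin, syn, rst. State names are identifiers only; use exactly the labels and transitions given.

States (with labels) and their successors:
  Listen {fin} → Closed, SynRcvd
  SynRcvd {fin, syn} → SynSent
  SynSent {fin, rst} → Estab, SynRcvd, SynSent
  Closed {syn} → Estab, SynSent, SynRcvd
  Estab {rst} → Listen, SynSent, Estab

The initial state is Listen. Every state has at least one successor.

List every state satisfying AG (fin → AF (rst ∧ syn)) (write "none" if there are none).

none

States satisfying fin → AF (rst ∧ syn): {Closed, Estab}.
States satisfying AG (fin → AF (rst ∧ syn)): ∅.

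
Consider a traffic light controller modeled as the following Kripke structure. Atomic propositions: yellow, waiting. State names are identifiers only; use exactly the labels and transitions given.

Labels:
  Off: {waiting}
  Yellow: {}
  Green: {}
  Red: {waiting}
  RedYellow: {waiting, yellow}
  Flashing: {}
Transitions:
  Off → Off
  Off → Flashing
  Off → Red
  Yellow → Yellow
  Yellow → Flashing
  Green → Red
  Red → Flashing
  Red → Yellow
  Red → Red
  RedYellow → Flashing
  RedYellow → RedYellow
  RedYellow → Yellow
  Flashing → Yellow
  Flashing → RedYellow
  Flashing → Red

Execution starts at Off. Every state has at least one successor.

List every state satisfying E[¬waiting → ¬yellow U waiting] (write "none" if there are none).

States satisfying ¬waiting → ¬yellow: {Off, Yellow, Green, Red, RedYellow, Flashing}.
States satisfying waiting: {Off, Red, RedYellow}.
States satisfying E[¬waiting → ¬yellow U waiting]: {Off, Yellow, Green, Red, RedYellow, Flashing}.

{Off, Yellow, Green, Red, RedYellow, Flashing}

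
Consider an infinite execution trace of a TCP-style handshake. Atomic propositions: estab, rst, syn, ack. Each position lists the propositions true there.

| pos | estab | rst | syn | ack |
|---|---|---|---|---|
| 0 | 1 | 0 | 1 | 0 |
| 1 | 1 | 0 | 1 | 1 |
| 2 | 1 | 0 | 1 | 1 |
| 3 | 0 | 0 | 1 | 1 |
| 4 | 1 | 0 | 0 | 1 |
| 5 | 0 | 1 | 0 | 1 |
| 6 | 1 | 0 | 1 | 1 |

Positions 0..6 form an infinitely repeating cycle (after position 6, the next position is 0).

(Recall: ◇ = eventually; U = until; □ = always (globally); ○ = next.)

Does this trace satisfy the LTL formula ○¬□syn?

The position after 0 is 1; ¬□syn is true there.

Satisfied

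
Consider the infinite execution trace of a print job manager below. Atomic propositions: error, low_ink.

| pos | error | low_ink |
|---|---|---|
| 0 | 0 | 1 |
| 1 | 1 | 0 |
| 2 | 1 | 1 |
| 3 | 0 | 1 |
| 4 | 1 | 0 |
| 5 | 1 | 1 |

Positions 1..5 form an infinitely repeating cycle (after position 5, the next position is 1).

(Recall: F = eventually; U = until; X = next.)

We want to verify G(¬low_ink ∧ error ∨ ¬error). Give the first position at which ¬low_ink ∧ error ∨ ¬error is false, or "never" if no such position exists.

2

Check ¬low_ink ∧ error ∨ ¬error at each position in order: 0 ✓, 1 ✓.
At position 2 the labels are {error, low_ink}, so ¬low_ink ∧ error ∨ ¬error is false there. This is the first violation.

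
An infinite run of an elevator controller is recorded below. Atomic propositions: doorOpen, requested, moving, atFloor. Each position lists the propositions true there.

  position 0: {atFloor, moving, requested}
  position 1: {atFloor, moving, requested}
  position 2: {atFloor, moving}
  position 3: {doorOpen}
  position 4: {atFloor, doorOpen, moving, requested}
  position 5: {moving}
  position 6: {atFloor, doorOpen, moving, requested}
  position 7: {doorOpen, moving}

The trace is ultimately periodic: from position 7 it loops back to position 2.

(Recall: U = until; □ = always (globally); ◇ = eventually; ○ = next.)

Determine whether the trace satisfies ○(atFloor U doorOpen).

Satisfied

The position after 0 is 1; atFloor U doorOpen is true there.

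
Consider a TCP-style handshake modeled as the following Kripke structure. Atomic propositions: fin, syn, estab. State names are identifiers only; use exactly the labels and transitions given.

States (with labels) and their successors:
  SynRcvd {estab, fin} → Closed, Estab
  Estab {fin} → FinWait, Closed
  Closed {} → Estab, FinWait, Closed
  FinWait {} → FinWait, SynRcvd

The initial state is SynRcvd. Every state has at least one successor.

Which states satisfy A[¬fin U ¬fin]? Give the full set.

States satisfying ¬fin: {Closed, FinWait}.
States satisfying A[¬fin U ¬fin]: {Closed, FinWait}.

{Closed, FinWait}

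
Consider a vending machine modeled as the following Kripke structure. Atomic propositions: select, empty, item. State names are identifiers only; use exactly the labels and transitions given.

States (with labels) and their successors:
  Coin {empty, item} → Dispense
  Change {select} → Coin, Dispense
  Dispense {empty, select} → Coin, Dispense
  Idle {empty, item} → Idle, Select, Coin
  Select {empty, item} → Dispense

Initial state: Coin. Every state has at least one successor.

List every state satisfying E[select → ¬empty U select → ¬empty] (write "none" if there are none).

States satisfying select → ¬empty: {Coin, Change, Idle, Select}.
States satisfying E[select → ¬empty U select → ¬empty]: {Coin, Change, Idle, Select}.

{Coin, Change, Idle, Select}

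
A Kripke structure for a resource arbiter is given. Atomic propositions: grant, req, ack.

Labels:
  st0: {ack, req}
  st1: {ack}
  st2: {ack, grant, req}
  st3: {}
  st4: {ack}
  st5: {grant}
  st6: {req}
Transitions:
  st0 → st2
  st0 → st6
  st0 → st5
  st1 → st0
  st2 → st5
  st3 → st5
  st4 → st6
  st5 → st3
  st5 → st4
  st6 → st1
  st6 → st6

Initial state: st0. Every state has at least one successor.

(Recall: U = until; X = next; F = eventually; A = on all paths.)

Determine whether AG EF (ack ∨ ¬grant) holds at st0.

States satisfying EF (ack ∨ ¬grant): {st0, st1, st2, st3, st4, st5, st6}.
States satisfying AG EF (ack ∨ ¬grant): {st0, st1, st2, st3, st4, st5, st6}.
Every state reachable from st0 satisfies EF (ack ∨ ¬grant).
st0 ∈ Sat(AG EF (ack ∨ ¬grant)).

Satisfied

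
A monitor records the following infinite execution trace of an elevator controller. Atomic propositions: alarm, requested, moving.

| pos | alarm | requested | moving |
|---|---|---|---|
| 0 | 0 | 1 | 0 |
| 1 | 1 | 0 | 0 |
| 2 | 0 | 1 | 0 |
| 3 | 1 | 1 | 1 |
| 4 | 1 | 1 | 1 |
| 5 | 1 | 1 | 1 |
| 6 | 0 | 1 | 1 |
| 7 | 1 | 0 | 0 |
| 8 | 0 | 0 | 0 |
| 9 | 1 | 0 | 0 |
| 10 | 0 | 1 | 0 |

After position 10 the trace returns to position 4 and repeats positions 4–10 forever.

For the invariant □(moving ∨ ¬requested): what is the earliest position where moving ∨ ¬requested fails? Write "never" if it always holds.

At position 0 the labels are {requested}, so moving ∨ ¬requested is false there. This is the first violation.

0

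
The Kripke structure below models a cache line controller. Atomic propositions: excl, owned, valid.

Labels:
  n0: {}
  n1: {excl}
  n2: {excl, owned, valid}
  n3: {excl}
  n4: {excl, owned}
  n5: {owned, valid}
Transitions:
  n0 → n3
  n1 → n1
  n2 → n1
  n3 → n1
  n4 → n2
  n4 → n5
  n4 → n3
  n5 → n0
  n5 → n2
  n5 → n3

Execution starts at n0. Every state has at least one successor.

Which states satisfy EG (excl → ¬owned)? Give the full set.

States satisfying excl → ¬owned: {n0, n1, n3, n5}.
States satisfying EG (excl → ¬owned): {n0, n1, n3, n5}.

{n0, n1, n3, n5}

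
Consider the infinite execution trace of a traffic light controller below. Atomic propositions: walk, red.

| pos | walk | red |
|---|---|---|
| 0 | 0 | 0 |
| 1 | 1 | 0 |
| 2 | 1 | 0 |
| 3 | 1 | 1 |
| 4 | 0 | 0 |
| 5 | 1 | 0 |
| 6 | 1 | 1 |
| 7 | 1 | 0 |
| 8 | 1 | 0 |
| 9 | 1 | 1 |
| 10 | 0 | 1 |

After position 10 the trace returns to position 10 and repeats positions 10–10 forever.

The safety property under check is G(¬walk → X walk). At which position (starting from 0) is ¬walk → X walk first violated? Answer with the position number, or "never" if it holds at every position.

10

Check ¬walk → X walk at each position in order: 0 ✓, 1 ✓, 2 ✓, 3 ✓, 4 ✓, 5 ✓, 6 ✓, 7 ✓, 8 ✓, 9 ✓.
At position 10 the labels are {red} and the next position 10 has {red}, so ¬walk → X walk is false there. This is the first violation.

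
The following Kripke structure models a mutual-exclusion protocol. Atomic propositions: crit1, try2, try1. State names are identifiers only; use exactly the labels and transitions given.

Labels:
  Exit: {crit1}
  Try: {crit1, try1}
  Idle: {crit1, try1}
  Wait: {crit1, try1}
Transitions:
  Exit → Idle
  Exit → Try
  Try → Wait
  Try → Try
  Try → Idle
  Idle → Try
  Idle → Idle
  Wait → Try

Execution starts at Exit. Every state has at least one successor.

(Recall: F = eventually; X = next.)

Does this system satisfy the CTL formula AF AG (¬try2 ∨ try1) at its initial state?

States satisfying AG (¬try2 ∨ try1): {Exit, Try, Idle, Wait}.
States satisfying AF AG (¬try2 ∨ try1): {Exit, Try, Idle, Wait}.
Exit ∈ Sat(AF AG (¬try2 ∨ try1)).

Satisfied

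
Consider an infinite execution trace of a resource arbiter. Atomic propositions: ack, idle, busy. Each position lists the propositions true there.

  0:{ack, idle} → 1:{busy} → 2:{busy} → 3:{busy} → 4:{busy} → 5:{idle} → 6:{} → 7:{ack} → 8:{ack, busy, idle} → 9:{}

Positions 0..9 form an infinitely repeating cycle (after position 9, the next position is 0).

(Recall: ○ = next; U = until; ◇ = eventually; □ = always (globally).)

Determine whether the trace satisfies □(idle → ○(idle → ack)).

Holds

idle → ○(idle → ack) holds at every position 0..9, and those are all positions ever visited, so □(idle → ○(idle → ack)) holds.
Positions where idle holds: 0, 5, 8.
Check ○(idle → ack) at each: 0→ok, 5→ok, 8→ok.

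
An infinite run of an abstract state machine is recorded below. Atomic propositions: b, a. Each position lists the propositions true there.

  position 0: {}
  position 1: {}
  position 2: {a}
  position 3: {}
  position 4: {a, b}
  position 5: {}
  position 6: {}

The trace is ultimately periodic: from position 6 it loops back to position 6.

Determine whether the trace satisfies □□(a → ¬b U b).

Holds

□(a → ¬b U b) holds at every position 0..6, and those are all positions ever visited, so □□(a → ¬b U b) holds.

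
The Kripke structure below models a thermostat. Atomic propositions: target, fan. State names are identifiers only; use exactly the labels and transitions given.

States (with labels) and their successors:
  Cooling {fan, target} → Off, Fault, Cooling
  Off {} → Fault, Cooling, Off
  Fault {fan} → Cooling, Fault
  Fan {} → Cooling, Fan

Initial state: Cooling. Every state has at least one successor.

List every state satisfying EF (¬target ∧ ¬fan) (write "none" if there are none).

States satisfying ¬target ∧ ¬fan: {Off, Fan}.
States satisfying EF (¬target ∧ ¬fan): {Cooling, Off, Fault, Fan}.

{Cooling, Off, Fault, Fan}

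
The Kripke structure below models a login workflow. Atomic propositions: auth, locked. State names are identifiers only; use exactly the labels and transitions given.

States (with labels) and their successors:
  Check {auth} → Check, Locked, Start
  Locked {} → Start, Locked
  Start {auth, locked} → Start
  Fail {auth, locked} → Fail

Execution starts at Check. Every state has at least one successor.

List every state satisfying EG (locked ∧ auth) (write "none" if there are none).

States satisfying locked ∧ auth: {Start, Fail}.
States satisfying EG (locked ∧ auth): {Start, Fail}.

{Start, Fail}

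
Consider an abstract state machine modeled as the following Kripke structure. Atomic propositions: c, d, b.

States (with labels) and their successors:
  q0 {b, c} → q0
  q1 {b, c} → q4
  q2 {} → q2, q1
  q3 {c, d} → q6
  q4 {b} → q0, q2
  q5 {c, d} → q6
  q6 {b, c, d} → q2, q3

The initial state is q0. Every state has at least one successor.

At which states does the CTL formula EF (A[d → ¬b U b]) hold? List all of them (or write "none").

{q0, q1, q2, q3, q4, q5, q6}

States satisfying A[d → ¬b U b]: {q0, q1, q3, q4, q5, q6}.
States satisfying EF (A[d → ¬b U b]): {q0, q1, q2, q3, q4, q5, q6}.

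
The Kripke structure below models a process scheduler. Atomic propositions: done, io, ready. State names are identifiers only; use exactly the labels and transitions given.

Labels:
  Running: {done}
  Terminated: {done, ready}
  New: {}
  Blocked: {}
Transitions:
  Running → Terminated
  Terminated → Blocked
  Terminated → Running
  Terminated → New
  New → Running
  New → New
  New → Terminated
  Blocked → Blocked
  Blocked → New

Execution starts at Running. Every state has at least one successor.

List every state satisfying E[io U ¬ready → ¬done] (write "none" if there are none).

States satisfying io: ∅.
States satisfying ¬ready → ¬done: {Terminated, New, Blocked}.
States satisfying E[io U ¬ready → ¬done]: {Terminated, New, Blocked}.

{Terminated, New, Blocked}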